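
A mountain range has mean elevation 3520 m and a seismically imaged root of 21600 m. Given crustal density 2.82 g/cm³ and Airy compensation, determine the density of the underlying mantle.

Airy balance: ρ_c h = (ρ_m − ρ_c) r → ρ_m = ρ_c (1 + h/r).
ρ_m = 2.82 × (1 + 3520 m/21600 m) = 3.28 g/cm³.

3.28 g/cm³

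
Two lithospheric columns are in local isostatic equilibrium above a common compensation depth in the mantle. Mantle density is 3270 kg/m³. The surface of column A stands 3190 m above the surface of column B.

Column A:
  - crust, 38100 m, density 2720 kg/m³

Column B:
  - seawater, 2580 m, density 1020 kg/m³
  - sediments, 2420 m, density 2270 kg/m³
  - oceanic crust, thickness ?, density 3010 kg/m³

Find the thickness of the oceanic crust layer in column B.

Take the compensation level at the base of the deeper column (depth z_c below the surface of column A) and equate Σ ρ_i t_i down to z_c; mantle fills any gap and the z_c terms cancel.
Column A: 38100×2720 + (z_c − 38100)×3270
Column B: 3190×0 + 2580×1020 + 2420×2270 + x×3010 + (z_c − 3190 − 5000 − x)×3270
The z_c×3270 term appears on both sides and cancels. Collect the known terms of each column as K = Σ(ρt)_known − 3270 × (depth of known layers): K_A = 103632000 − 3270×38100 = −20955000; K_B = 8125000 − 3270×(3190 + 5000) = −18656300.
Balance: K_A = K_B − x×(3270 − 3010), so x = (K_B − K_A)/(3270 − 3010) = 2298700/260 = 8840 m.

8840 m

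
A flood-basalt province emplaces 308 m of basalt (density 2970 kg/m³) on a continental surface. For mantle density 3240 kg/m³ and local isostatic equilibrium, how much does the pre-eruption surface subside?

282 m

Subaerial loading: s = t ρ_load / ρ_m.
s = 308 m × 2970/3240 = 282 m.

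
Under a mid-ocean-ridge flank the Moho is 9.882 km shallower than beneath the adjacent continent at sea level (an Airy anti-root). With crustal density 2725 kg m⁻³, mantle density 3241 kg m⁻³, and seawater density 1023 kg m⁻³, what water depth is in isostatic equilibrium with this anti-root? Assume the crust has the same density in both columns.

Replacing a thickness d of crust by seawater at the top must be balanced by replacing crust with mantle at the base: d (ρ_c − ρ_w) = a (ρ_m − ρ_c).
d = a (ρ_m − ρ_c)/(ρ_c − ρ_w) = 9.882 km × 516/1702 = 3 km.

3 km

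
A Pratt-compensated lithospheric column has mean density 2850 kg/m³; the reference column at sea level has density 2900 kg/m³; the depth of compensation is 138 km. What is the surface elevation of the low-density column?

ρ_ref D = ρ (D + h) → h = D (ρ_ref − ρ)/ρ.
h = 138 km × (2900 − 2850)/2850 = 2.42 km.

2.42 km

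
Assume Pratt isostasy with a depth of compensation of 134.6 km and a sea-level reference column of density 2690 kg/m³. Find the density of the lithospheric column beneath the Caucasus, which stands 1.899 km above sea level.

2650 kg/m³

Pratt balance: ρ_ref D = ρ (D + h).
ρ = ρ_ref D/(D + h) = 2690 × 134.6 km/(134.6 km + 1.899 km) = 2650 kg/m³.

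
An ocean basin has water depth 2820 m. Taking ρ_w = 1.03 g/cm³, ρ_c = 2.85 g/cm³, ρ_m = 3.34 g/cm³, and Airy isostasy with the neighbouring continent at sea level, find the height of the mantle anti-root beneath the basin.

For local isostatic compensation: replacing crust with seawater at the top is compensated by replacing crust with mantle at the base: d (ρ_c − ρ_w) = a (ρ_m − ρ_c).
a = d (ρ_c − ρ_w)/(ρ_m − ρ_c) = 2820 m × 1.82/0.49 = 10500 m.

10500 m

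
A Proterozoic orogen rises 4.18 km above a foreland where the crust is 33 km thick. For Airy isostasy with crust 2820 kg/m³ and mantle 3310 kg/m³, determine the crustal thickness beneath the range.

Root depth r = h ρ_c / (ρ_m − ρ_c) = 4.18 km × 2820 / 490 = 24.06 km.
Total thickness = T + h + r = 33 km + 4.18 km + 24.06 km = 61.2 km.

61.2 km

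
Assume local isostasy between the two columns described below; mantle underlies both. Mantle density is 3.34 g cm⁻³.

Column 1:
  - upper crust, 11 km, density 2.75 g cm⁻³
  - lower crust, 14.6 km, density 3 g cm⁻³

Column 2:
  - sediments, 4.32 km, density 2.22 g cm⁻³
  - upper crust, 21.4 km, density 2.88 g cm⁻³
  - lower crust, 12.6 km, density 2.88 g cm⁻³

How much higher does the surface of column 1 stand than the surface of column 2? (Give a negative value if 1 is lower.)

For any compensation level in the mantle, the mantle terms cancel and isostasy reduces to e = (Σt_1 − Σt_2) − (Σ(ρt)_1 − Σ(ρt)_2) / ρ_m.
Σt_1 = 25.6 km; Σt_2 = 38.32 km; Σ(ρt)_1 = 74.05; Σ(ρt)_2 = 107.5104 (in km·g cm⁻³).
e = (25.6 − 38.32) − (74.05 − 107.5104) / 3.34 = −2.7 km.

−2.7 km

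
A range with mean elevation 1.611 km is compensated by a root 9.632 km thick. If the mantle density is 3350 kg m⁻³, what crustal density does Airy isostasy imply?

ρ_c h = (ρ_m − ρ_c) r → ρ_c (h + r) = ρ_m r → ρ_c = ρ_m r / (h + r).
ρ_c = 3350 × 9.632 km / (1.611 km + 9.632 km) = 2870 kg m⁻³.

2870 kg m⁻³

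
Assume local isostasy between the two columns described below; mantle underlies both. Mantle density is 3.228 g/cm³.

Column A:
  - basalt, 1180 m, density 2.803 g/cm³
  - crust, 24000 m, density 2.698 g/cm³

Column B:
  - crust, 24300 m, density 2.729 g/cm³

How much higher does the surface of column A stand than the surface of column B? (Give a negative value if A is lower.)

339 m

For any compensation level in the mantle, the mantle terms cancel and isostasy reduces to e = (Σt_A − Σt_B) − (Σ(ρt)_A − Σ(ρt)_B) / ρ_m.
Σt_A = 25180 m; Σt_B = 24300 m; Σ(ρt)_A = 68059.54; Σ(ρt)_B = 66314.7 (in m·g/cm³).
e = (25180 − 24300) − (68059.54 − 66314.7) / 3.228 = 339 m.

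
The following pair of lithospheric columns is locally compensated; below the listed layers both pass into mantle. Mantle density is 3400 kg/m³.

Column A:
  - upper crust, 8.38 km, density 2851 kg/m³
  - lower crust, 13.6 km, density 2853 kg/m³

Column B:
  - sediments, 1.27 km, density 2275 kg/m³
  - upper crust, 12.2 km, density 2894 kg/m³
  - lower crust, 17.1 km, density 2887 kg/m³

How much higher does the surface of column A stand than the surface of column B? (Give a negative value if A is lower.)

For any compensation level in the mantle, the mantle terms cancel and isostasy reduces to e = (Σt_A − Σt_B) − (Σ(ρt)_A − Σ(ρt)_B) / ρ_m.
Σt_A = 21.98 km; Σt_B = 30.57 km; Σ(ρt)_A = 62692.18; Σ(ρt)_B = 87563.75 (in km·kg/m³).
e = (21.98 − 30.57) − (62692.18 − 87563.75) / 3400 = −1.27 km.

−1.27 km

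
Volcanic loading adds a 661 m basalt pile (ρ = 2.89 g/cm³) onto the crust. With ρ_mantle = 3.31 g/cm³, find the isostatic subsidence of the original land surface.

577 m

Subaerial loading: s = t ρ_load / ρ_m.
s = 661 m × 2.89/3.31 = 577 m.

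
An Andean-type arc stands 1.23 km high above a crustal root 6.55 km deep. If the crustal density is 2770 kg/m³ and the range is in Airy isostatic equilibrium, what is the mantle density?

Airy balance: ρ_c h = (ρ_m − ρ_c) r → ρ_m = ρ_c (1 + h/r).
ρ_m = 2770 × (1 + 1.23 km/6.55 km) = 3290 kg/m³.

3290 kg/m³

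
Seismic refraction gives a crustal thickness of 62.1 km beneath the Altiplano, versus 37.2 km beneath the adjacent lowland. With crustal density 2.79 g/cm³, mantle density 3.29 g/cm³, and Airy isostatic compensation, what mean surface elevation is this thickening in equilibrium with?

3.78 km

Excess crust Δ = 62.1 km − 37.2 km = 24.9 km, split between elevation h and root r with h + r = Δ.
Airy balance ρ_c h = (ρ_m − ρ_c) r gives r = h ρ_c/(ρ_m − ρ_c), so h (1 + ρ_c/(ρ_m − ρ_c)) = Δ, i.e. h = Δ (ρ_m − ρ_c)/ρ_m.
h = 24.9 km × 0.5/3.29 = 3.78 km.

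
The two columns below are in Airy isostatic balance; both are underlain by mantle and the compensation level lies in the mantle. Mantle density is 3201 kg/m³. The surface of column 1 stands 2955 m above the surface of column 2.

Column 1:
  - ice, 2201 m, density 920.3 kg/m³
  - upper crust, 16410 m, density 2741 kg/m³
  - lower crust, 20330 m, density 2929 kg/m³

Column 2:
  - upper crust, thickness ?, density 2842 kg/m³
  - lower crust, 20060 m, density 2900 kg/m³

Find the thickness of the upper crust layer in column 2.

Take the compensation level at the base of the deeper column (depth z_c below the surface of column 1) and equate Σ ρ_i t_i down to z_c; mantle fills any gap and the z_c terms cancel.
Column 1: 2201×920.3 + 16410×2741 + 20330×2929 + (z_c − 38941)×3201
Column 2: 2955×0 + x×2842 + 20060×2900 + (z_c − 2955 − 20060 − x)×3201
The z_c×3201 term appears on both sides and cancels. Collect the known terms of each column as K = Σ(ρt)_known − 3201 × (depth of known layers): K_1 = 106551960 − 3201×38941 = −18098180.7; K_2 = 58174000 − 3201×(2955 + 20060) = −15497015.
Balance: K_1 = K_2 − x×(3201 − 2842), so x = (K_2 − K_1)/(3201 − 2842) = 2601170/359 = 7250 m.

7250 m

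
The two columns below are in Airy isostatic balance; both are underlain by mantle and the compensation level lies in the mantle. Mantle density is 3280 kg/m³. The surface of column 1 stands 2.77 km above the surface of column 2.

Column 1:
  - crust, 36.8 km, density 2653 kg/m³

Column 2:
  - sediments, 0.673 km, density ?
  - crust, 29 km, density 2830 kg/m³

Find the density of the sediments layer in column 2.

Take the compensation level at the base of the deeper column (depth z_c below the surface of column 1) and equate Σ ρ_i t_i down to z_c; mantle fills any gap and the z_c terms cancel.
Column 1: 36.8×2653 + (z_c − 36.8)×3280
Column 2: 2.77×0 + 0.673×ρ + 29×2830 + (z_c − 2.77 − 29.673)×3280
The z_c×3280 term appears on both sides and cancels. Collect the known terms of each column as K = Σ(ρt)_known − 3280 × (depth of known layers): K_1 = 97630.4 − 3280×36.8 = −23073.6; K_2 = 82070 − 3280×(2.77 + 29.673) = −24343.04.
Balance: K_1 = K_2 + 0.673×ρ, so ρ = (K_1 − K_2)/0.673 = 1269.44/0.673 = 1890 kg/m³.

1890 kg/m³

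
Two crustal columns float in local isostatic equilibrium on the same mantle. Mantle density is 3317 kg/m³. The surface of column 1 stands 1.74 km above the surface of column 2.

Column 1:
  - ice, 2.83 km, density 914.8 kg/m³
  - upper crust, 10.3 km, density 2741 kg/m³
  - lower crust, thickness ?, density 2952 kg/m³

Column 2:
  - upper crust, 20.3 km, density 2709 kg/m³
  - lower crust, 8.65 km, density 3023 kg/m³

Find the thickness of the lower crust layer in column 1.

Take the compensation level at the base of the deeper column (depth z_c below the surface of column 1) and equate Σ ρ_i t_i down to z_c; mantle fills any gap and the z_c terms cancel.
Column 1: 2.83×914.8 + 10.3×2741 + x×2952 + (z_c − 13.13 − x)×3317
Column 2: 1.74×0 + 20.3×2709 + 8.65×3023 + (z_c − 1.74 − 28.95)×3317
The z_c×3317 term appears on both sides and cancels. Collect the known terms of each column as K = Σ(ρt)_known − 3317 × (depth of known layers): K_1 = 30821.184 − 3317×13.13 = −12731.026; K_2 = 81141.65 − 3317×(1.74 + 28.95) = −20657.08.
Balance: K_1 − x×(3317 − 2952) = K_2, so x = (K_1 − K_2)/(3317 − 2952) = 7926.05/365 = 21.7 km.

21.7 km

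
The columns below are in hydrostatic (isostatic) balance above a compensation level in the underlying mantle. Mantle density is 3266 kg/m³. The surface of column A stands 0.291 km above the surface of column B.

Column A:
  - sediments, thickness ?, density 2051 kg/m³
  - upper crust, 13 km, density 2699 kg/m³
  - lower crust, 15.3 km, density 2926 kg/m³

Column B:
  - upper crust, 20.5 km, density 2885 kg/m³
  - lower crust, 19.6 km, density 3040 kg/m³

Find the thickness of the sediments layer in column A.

0.508 km

Take the compensation level at the base of the deeper column (depth z_c below the surface of column A) and equate Σ ρ_i t_i down to z_c; mantle fills any gap and the z_c terms cancel.
Column A: x×2051 + 13×2699 + 15.3×2926 + (z_c − 28.3 − x)×3266
Column B: 0.291×0 + 20.5×2885 + 19.6×3040 + (z_c − 0.291 − 40.1)×3266
The z_c×3266 term appears on both sides and cancels. Collect the known terms of each column as K = Σ(ρt)_known − 3266 × (depth of known layers): K_A = 79854.8 − 3266×28.3 = −12573; K_B = 118726.5 − 3266×(0.291 + 40.1) = −13190.506.
Balance: K_A − x×(3266 − 2051) = K_B, so x = (K_A − K_B)/(3266 − 2051) = 617.506/1215 = 0.508 km.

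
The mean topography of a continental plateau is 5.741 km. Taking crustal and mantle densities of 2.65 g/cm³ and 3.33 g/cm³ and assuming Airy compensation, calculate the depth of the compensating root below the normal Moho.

By Archimedes' principle applied to the lithosphere: the weight of the topography is balanced by the buoyancy of the root, ρ_c h = (ρ_m − ρ_c) r.
r = h · ρ_c / (ρ_m − ρ_c) = 5.741 km × 2.65 / (3.33 − 2.65) = 22.4 km.

22.4 km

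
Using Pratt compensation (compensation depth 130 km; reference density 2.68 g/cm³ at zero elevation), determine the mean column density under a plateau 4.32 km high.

2.59 g/cm³

Pratt balance: ρ_ref D = ρ (D + h).
ρ = ρ_ref D/(D + h) = 2.68 × 130 km/(130 km + 4.32 km) = 2.59 g/cm³.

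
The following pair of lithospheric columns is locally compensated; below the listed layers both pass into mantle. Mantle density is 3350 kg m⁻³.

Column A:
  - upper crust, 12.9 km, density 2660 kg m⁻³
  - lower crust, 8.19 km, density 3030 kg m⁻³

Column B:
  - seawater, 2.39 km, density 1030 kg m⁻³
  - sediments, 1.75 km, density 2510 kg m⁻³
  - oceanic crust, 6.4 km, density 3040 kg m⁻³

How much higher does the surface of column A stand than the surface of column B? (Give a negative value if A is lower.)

0.753 km

For any compensation level in the mantle, the mantle terms cancel and isostasy reduces to e = (Σt_A − Σt_B) − (Σ(ρt)_A − Σ(ρt)_B) / ρ_m.
Σt_A = 21.09 km; Σt_B = 10.54 km; Σ(ρt)_A = 59129.7; Σ(ρt)_B = 26310.2 (in km·kg m⁻³).
e = (21.09 − 10.54) − (59129.7 − 26310.2) / 3350 = 0.753 km.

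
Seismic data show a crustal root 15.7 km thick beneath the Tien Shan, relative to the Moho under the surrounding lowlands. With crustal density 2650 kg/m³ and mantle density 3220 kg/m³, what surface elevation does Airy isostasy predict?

3.38 km

Balancing pressure at the compensation depth: ρ_c h = (ρ_m − ρ_c) r.
h = r (ρ_m − ρ_c) / ρ_c = 15.7 km × (3220 − 2650) / 2650 = 3.38 km.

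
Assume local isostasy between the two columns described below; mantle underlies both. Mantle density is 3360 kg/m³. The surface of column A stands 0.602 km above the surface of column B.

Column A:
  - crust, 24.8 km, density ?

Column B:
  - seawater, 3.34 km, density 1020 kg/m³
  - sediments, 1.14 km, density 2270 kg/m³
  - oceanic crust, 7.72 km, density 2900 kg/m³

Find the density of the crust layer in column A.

Take the compensation level at the base of the deeper column (depth z_c below the surface of column A) and equate Σ ρ_i t_i down to z_c; mantle fills any gap and the z_c terms cancel.
Column A: 24.8×ρ + (z_c − 24.8)×3360
Column B: 0.602×0 + 3.34×1020 + 1.14×2270 + 7.72×2900 + (z_c − 0.602 − 12.2)×3360
The z_c×3360 term appears on both sides and cancels. Collect the known terms of each column as K = Σ(ρt)_known − 3360 × (depth of known layers): K_A = 0 − 3360×24.8 = −83328; K_B = 28382.6 − 3360×(0.602 + 12.2) = −14632.12.
Balance: K_A + 24.8×ρ = K_B, so ρ = (K_B − K_A)/24.8 = 68695.9/24.8 = 2770 kg/m³.

2770 kg/m³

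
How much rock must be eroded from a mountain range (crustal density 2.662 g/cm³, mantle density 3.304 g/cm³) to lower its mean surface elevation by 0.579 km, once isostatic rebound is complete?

2.98 km

Net drop Δ = e − u = e − e ρ_c/ρ_m = e (ρ_m − ρ_c)/ρ_m.
e = Δ ρ_m/(ρ_m − ρ_c) = 0.579 km × 3.304/0.642 = 2.98 km.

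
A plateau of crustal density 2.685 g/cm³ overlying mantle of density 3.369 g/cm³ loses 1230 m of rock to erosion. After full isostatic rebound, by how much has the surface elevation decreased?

250 m

Rebound u = e ρ_c/ρ_m = 1230 m × 2.685/3.369 = 980.3 m.
Net surface drop = e − u = 1230 m − 980.3 m = e (ρ_m − ρ_c)/ρ_m = 250 m.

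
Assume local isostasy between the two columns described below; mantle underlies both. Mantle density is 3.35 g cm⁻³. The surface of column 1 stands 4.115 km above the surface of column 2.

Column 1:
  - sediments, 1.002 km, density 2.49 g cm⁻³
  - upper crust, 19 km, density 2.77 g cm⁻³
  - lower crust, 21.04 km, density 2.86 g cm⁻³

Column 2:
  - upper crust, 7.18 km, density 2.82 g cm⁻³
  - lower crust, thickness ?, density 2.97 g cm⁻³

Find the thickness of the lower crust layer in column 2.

12.1 km

Take the compensation level at the base of the deeper column (depth z_c below the surface of column 1) and equate Σ ρ_i t_i down to z_c; mantle fills any gap and the z_c terms cancel.
Column 1: 1.002×2.49 + 19×2.77 + 21.04×2.86 + (z_c − 41.042)×3.35
Column 2: 4.115×0 + 7.18×2.82 + x×2.97 + (z_c − 4.115 − 7.18 − x)×3.35
The z_c×3.35 term appears on both sides and cancels. Collect the known terms of each column as K = Σ(ρt)_known − 3.35 × (depth of known layers): K_1 = 115.29938 − 3.35×41.042 = −22.19132; K_2 = 20.2476 − 3.35×(4.115 + 7.18) = −17.59065.
Balance: K_1 = K_2 − x×(3.35 − 2.97), so x = (K_2 − K_1)/(3.35 − 2.97) = 4.60067/0.38 = 12.1 km.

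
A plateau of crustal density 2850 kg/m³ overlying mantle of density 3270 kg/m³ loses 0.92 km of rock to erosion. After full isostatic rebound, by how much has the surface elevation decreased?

0.118 km

Rebound u = e ρ_c/ρ_m = 0.92 km × 2850/3270 = 0.8018 km.
Net surface drop = e − u = 0.92 km − 0.8018 km = e (ρ_m − ρ_c)/ρ_m = 0.118 km.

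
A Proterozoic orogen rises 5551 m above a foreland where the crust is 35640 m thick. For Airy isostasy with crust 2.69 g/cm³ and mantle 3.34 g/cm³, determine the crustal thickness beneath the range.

Root depth r = h ρ_c / (ρ_m − ρ_c) = 5551 m × 2.69 / 0.65 = 22970 m.
Total thickness = T + h + r = 35640 m + 5551 m + 22970 m = 64200 m.

64200 m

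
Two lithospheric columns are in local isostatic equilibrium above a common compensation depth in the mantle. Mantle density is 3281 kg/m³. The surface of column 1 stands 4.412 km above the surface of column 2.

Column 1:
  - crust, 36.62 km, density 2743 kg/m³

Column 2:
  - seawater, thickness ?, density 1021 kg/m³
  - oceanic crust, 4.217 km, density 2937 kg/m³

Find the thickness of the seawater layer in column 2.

Take the compensation level at the base of the deeper column (depth z_c below the surface of column 1) and equate Σ ρ_i t_i down to z_c; mantle fills any gap and the z_c terms cancel.
Column 1: 36.62×2743 + (z_c − 36.62)×3281
Column 2: 4.412×0 + x×1021 + 4.217×2937 + (z_c − 4.412 − 4.217 − x)×3281
The z_c×3281 term appears on both sides and cancels. Collect the known terms of each column as K = Σ(ρt)_known − 3281 × (depth of known layers): K_1 = 100448.66 − 3281×36.62 = −19701.56; K_2 = 12385.329 − 3281×(4.412 + 4.217) = −15926.42.
Balance: K_1 = K_2 − x×(3281 − 1021), so x = (K_2 − K_1)/(3281 − 1021) = 3775.14/2260 = 1.67 km.

1.67 km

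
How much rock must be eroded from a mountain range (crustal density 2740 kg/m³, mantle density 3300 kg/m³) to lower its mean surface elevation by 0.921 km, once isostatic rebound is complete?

Net drop Δ = e − u = e − e ρ_c/ρ_m = e (ρ_m − ρ_c)/ρ_m.
e = Δ ρ_m/(ρ_m − ρ_c) = 0.921 km × 3300/560 = 5.43 km.

5.43 km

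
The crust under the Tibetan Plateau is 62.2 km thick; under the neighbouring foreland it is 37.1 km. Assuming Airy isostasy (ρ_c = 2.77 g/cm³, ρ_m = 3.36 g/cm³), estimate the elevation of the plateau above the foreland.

Excess crust Δ = 62.2 km − 37.1 km = 25.1 km, split between elevation h and root r with h + r = Δ.
Airy balance ρ_c h = (ρ_m − ρ_c) r gives r = h ρ_c/(ρ_m − ρ_c), so h (1 + ρ_c/(ρ_m − ρ_c)) = Δ, i.e. h = Δ (ρ_m − ρ_c)/ρ_m.
h = 25.1 km × 0.59/3.36 = 4.41 km.

4.41 km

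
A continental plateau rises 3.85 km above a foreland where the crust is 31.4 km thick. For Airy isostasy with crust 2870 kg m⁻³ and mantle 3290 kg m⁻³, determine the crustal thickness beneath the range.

61.6 km

Root depth r = h ρ_c / (ρ_m − ρ_c) = 3.85 km × 2870 / 420 = 26.31 km.
Total thickness = T + h + r = 31.4 km + 3.85 km + 26.31 km = 61.6 km.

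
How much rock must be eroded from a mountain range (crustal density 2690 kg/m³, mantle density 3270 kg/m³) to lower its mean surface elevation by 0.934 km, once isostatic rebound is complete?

5.27 km

Net drop Δ = e − u = e − e ρ_c/ρ_m = e (ρ_m − ρ_c)/ρ_m.
e = Δ ρ_m/(ρ_m − ρ_c) = 0.934 km × 3270/580 = 5.27 km.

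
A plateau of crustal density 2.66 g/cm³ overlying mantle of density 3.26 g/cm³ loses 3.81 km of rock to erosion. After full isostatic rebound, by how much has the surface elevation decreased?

0.701 km

Rebound u = e ρ_c/ρ_m = 3.81 km × 2.66/3.26 = 3.109 km.
Net surface drop = e − u = 3.81 km − 3.109 km = e (ρ_m − ρ_c)/ρ_m = 0.701 km.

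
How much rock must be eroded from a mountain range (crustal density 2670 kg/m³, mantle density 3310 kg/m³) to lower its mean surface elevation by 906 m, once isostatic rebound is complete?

4690 m

Net drop Δ = e − u = e − e ρ_c/ρ_m = e (ρ_m − ρ_c)/ρ_m.
e = Δ ρ_m/(ρ_m − ρ_c) = 906 m × 3310/640 = 4690 m.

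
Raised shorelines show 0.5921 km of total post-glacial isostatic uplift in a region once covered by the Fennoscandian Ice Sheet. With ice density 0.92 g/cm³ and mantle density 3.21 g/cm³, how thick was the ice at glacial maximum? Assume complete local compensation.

2.07 km

u = t ρ_ice/ρ_m → t = u ρ_m/ρ_ice = 0.5921 km × 3.21/0.92 = 2.07 km.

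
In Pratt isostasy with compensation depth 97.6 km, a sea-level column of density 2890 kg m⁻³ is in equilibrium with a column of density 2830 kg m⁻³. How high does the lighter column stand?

ρ_ref D = ρ (D + h) → h = D (ρ_ref − ρ)/ρ.
h = 97.6 km × (2890 − 2830)/2830 = 2.07 km.

2.07 km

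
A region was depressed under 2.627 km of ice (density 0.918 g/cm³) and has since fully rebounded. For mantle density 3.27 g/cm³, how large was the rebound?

0.737 km

Removing the load lets mantle flow back in; uplift u satisfies ρ_ice t = ρ_m u.
u = t ρ_ice/ρ_m = 2.627 km × 0.918/3.27 = 0.737 km.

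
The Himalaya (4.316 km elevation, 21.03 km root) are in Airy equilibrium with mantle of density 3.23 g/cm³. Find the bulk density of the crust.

ρ_c h = (ρ_m − ρ_c) r → ρ_c (h + r) = ρ_m r → ρ_c = ρ_m r / (h + r).
ρ_c = 3.23 × 21.03 km / (4.316 km + 21.03 km) = 2.68 g/cm³.

2.68 g/cm³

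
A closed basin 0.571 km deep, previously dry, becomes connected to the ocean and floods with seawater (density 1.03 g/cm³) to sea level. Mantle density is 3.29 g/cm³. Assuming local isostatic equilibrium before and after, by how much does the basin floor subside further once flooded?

After flooding the water column is d + s deep. Its weight must equal the weight of mantle displaced by the extra subsidence s: (d + s) ρ_w = s ρ_m.
s = d ρ_w / (ρ_m − ρ_w) = 0.571 km × 1.03/(3.29 − 1.03) = 0.26 km.

0.26 km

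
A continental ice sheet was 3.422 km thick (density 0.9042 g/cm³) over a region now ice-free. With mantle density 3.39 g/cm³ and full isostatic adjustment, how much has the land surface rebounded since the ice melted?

0.913 km

Removing the load lets mantle flow back in; uplift u satisfies ρ_ice t = ρ_m u.
u = t ρ_ice/ρ_m = 3.422 km × 0.9042/3.39 = 0.913 km.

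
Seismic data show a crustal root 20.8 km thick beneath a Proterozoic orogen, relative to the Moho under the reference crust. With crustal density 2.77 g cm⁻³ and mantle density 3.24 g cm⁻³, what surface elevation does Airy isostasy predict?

3.53 km

Balancing pressure at the compensation depth: ρ_c h = (ρ_m − ρ_c) r.
h = r (ρ_m − ρ_c) / ρ_c = 20.8 km × (3.24 − 2.77) / 2.77 = 3.53 km.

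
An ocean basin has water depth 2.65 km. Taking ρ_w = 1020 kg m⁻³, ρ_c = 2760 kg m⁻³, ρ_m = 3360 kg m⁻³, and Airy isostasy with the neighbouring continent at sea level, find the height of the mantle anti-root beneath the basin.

Balancing pressure at the compensation depth: replacing crust with seawater at the top is compensated by replacing crust with mantle at the base: d (ρ_c − ρ_w) = a (ρ_m − ρ_c).
a = d (ρ_c − ρ_w)/(ρ_m − ρ_c) = 2.65 km × 1740/600 = 7.68 km.

7.68 km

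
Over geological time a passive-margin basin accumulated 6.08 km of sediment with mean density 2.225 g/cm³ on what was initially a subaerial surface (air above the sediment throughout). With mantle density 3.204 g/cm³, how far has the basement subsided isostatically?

Subaerial load: s = t ρ_sed / ρ_m = 6.08 km × 2.225/3.204 = 4.22 km.

4.22 km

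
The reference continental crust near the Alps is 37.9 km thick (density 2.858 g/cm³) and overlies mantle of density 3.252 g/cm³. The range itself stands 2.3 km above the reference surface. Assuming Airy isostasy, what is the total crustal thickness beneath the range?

56.9 km

Root depth r = h ρ_c / (ρ_m − ρ_c) = 2.3 km × 2.858 / 0.394 = 16.68 km.
Total thickness = T + h + r = 37.9 km + 2.3 km + 16.68 km = 56.9 km.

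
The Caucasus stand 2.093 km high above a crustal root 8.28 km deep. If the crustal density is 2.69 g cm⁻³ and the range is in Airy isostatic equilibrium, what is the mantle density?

Airy balance: ρ_c h = (ρ_m − ρ_c) r → ρ_m = ρ_c (1 + h/r).
ρ_m = 2.69 × (1 + 2.093 km/8.28 km) = 3.37 g cm⁻³.

3.37 g cm⁻³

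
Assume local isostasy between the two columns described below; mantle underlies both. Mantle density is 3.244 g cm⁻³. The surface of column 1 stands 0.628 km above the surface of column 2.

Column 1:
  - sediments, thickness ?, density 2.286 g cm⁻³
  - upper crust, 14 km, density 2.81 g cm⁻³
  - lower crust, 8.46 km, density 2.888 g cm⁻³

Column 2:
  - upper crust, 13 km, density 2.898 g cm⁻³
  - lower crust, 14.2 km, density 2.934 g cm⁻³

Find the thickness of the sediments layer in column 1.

Take the compensation level at the base of the deeper column (depth z_c below the surface of column 1) and equate Σ ρ_i t_i down to z_c; mantle fills any gap and the z_c terms cancel.
Column 1: x×2.286 + 14×2.81 + 8.46×2.888 + (z_c − 22.46 − x)×3.244
Column 2: 0.628×0 + 13×2.898 + 14.2×2.934 + (z_c − 0.628 − 27.2)×3.244
The z_c×3.244 term appears on both sides and cancels. Collect the known terms of each column as K = Σ(ρt)_known − 3.244 × (depth of known layers): K_1 = 63.77248 − 3.244×22.46 = −9.08776; K_2 = 79.3368 − 3.244×(0.628 + 27.2) = −10.937232.
Balance: K_1 − x×(3.244 − 2.286) = K_2, so x = (K_1 − K_2)/(3.244 − 2.286) = 1.84947/0.958 = 1.93 km.

1.93 km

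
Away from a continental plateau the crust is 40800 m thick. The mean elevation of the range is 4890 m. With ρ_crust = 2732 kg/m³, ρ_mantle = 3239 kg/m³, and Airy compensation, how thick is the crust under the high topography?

Root depth r = h ρ_c / (ρ_m − ρ_c) = 4890 m × 2732 / 507 = 26350 m.
Total thickness = T + h + r = 40800 m + 4890 m + 26350 m = 72000 m.

72000 m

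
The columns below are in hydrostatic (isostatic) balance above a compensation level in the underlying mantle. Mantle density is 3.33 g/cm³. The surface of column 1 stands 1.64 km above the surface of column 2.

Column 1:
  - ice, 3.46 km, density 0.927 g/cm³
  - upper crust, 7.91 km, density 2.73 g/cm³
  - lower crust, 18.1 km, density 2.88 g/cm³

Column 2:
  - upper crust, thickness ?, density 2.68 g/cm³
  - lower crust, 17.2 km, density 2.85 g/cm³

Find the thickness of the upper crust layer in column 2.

Take the compensation level at the base of the deeper column (depth z_c below the surface of column 1) and equate Σ ρ_i t_i down to z_c; mantle fills any gap and the z_c terms cancel.
Column 1: 3.46×0.927 + 7.91×2.73 + 18.1×2.88 + (z_c − 29.47)×3.33
Column 2: 1.64×0 + x×2.68 + 17.2×2.85 + (z_c − 1.64 − 17.2 − x)×3.33
The z_c×3.33 term appears on both sides and cancels. Collect the known terms of each column as K = Σ(ρt)_known − 3.33 × (depth of known layers): K_1 = 76.92972 − 3.33×29.47 = −21.20538; K_2 = 49.02 − 3.33×(1.64 + 17.2) = −13.7172.
Balance: K_1 = K_2 − x×(3.33 − 2.68), so x = (K_2 − K_1)/(3.33 − 2.68) = 7.48818/0.65 = 11.5 km.

11.5 km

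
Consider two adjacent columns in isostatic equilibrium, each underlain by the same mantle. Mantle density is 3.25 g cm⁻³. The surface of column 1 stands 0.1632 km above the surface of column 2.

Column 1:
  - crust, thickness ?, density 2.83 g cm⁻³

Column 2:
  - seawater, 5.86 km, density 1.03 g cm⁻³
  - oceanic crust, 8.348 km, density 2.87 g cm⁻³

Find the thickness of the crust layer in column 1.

Take the compensation level at the base of the deeper column (depth z_c below the surface of column 1) and equate Σ ρ_i t_i down to z_c; mantle fills any gap and the z_c terms cancel.
Column 1: x×2.83 + (z_c − 0 − x)×3.25
Column 2: 0.1632×0 + 5.86×1.03 + 8.348×2.87 + (z_c − 0.1632 − 14.208)×3.25
The z_c×3.25 term appears on both sides and cancels. Collect the known terms of each column as K = Σ(ρt)_known − 3.25 × (depth of known layers): K_1 = 0 − 3.25×0 = 0; K_2 = 29.99456 − 3.25×(0.1632 + 14.208) = −16.71184.
Balance: K_1 − x×(3.25 − 2.83) = K_2, so x = (K_1 − K_2)/(3.25 − 2.83) = 16.7118/0.42 = 39.8 km.

39.8 km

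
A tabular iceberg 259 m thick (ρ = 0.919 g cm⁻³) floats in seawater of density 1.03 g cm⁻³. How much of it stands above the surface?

27.9 m

Floating equilibrium: submerged depth d = t ρ_obj/ρ_fluid = 259 m × 0.919/1.03 = 231.1 m.
Freeboard = t − d = 259 m − 231.1 m = 27.9 m.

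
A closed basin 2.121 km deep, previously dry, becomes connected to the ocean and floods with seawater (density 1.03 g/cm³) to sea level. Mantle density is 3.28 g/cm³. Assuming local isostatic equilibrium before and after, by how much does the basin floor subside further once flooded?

After flooding the water column is d + s deep. Its weight must equal the weight of mantle displaced by the extra subsidence s: (d + s) ρ_w = s ρ_m.
s = d ρ_w / (ρ_m − ρ_w) = 2.121 km × 1.03/(3.28 − 1.03) = 0.971 km.

0.971 km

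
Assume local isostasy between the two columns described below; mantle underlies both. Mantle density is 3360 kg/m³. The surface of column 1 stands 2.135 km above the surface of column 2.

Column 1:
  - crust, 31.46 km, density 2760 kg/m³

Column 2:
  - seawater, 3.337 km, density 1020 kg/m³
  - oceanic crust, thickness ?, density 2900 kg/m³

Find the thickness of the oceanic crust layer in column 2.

Take the compensation level at the base of the deeper column (depth z_c below the surface of column 1) and equate Σ ρ_i t_i down to z_c; mantle fills any gap and the z_c terms cancel.
Column 1: 31.46×2760 + (z_c − 31.46)×3360
Column 2: 2.135×0 + 3.337×1020 + x×2900 + (z_c − 2.135 − 3.337 − x)×3360
The z_c×3360 term appears on both sides and cancels. Collect the known terms of each column as K = Σ(ρt)_known − 3360 × (depth of known layers): K_1 = 86829.6 − 3360×31.46 = −18876; K_2 = 3403.74 − 3360×(2.135 + 3.337) = −14982.18.
Balance: K_1 = K_2 − x×(3360 − 2900), so x = (K_2 − K_1)/(3360 − 2900) = 3893.82/460 = 8.46 km.

8.46 km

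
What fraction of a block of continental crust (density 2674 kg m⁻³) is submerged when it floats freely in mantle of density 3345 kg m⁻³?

Submerged fraction = ρ_obj/ρ_fluid = 2674/3345 = 79.9%.

79.9%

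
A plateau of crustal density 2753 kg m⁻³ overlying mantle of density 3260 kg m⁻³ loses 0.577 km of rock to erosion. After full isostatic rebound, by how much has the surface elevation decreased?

0.0897 km

Rebound u = e ρ_c/ρ_m = 0.577 km × 2753/3260 = 0.4873 km.
Net surface drop = e − u = 0.577 km − 0.4873 km = e (ρ_m − ρ_c)/ρ_m = 0.0897 km.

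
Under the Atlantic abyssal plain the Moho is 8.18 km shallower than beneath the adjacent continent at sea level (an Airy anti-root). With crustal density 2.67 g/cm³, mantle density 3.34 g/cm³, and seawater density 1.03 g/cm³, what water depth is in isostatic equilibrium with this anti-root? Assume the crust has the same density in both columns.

3.34 km

Replacing a thickness d of crust by seawater at the top must be balanced by replacing crust with mantle at the base: d (ρ_c − ρ_w) = a (ρ_m − ρ_c).
d = a (ρ_m − ρ_c)/(ρ_c − ρ_w) = 8.18 km × 0.67/1.64 = 3.34 km.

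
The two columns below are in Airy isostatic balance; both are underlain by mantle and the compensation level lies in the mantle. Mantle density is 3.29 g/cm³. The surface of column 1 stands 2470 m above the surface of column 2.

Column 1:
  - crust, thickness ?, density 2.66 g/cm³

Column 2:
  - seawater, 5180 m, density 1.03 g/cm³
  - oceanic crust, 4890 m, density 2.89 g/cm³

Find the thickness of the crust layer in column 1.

34600 m

Take the compensation level at the base of the deeper column (depth z_c below the surface of column 1) and equate Σ ρ_i t_i down to z_c; mantle fills any gap and the z_c terms cancel.
Column 1: x×2.66 + (z_c − 0 − x)×3.29
Column 2: 2470×0 + 5180×1.03 + 4890×2.89 + (z_c − 2470 − 10070)×3.29
The z_c×3.29 term appears on both sides and cancels. Collect the known terms of each column as K = Σ(ρt)_known − 3.29 × (depth of known layers): K_1 = 0 − 3.29×0 = 0; K_2 = 19467.5 − 3.29×(2470 + 10070) = −21789.1.
Balance: K_1 − x×(3.29 − 2.66) = K_2, so x = (K_1 − K_2)/(3.29 − 2.66) = 21789.1/0.63 = 34600 m.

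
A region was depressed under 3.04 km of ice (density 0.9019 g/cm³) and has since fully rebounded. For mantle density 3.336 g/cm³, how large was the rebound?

0.822 km

Removing the load lets mantle flow back in; uplift u satisfies ρ_ice t = ρ_m u.
u = t ρ_ice/ρ_m = 3.04 km × 0.9019/3.336 = 0.822 km.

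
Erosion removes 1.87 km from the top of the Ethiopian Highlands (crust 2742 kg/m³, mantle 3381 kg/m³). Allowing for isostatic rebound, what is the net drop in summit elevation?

0.353 km

Rebound u = e ρ_c/ρ_m = 1.87 km × 2742/3381 = 1.517 km.
Net surface drop = e − u = 1.87 km − 1.517 km = e (ρ_m − ρ_c)/ρ_m = 0.353 km.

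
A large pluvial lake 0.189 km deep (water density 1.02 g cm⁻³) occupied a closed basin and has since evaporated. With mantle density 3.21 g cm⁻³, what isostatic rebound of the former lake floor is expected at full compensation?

u = d ρ_w/ρ_m = 0.189 km × 1.02/3.21 = 0.0601 km.

0.0601 km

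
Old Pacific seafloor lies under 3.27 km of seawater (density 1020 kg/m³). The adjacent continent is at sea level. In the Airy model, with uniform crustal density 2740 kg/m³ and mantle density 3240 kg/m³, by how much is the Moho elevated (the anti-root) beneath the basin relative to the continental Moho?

11.2 km

Isostatic balance requires: replacing crust with seawater at the top is compensated by replacing crust with mantle at the base: d (ρ_c − ρ_w) = a (ρ_m − ρ_c).
a = d (ρ_c − ρ_w)/(ρ_m − ρ_c) = 3.27 km × 1720/500 = 11.2 km.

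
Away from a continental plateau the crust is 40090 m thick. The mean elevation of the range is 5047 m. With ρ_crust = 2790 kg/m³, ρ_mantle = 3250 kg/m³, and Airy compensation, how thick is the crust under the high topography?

Root depth r = h ρ_c / (ρ_m − ρ_c) = 5047 m × 2790 / 460 = 30610 m.
Total thickness = T + h + r = 40090 m + 5047 m + 30610 m = 75700 m.

75700 m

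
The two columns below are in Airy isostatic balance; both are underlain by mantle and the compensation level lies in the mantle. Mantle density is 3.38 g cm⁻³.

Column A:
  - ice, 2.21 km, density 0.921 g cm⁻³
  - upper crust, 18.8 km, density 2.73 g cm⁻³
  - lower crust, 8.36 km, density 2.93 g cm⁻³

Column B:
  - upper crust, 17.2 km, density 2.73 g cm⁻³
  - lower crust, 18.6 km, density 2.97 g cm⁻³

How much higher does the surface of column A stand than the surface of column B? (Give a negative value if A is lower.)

For any compensation level in the mantle, the mantle terms cancel and isostasy reduces to e = (Σt_A − Σt_B) − (Σ(ρt)_A − Σ(ρt)_B) / ρ_m.
Σt_A = 29.37 km; Σt_B = 35.8 km; Σ(ρt)_A = 77.85421; Σ(ρt)_B = 102.198 (in km·g cm⁻³).
e = (29.37 − 35.8) − (77.85421 − 102.198) / 3.38 = 0.772 km.

0.772 km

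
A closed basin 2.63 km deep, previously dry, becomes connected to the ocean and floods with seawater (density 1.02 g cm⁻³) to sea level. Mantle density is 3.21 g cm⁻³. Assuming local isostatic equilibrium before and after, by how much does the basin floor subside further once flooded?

1.22 km

After flooding the water column is d + s deep. Its weight must equal the weight of mantle displaced by the extra subsidence s: (d + s) ρ_w = s ρ_m.
s = d ρ_w / (ρ_m − ρ_w) = 2.63 km × 1.02/(3.21 − 1.02) = 1.22 km.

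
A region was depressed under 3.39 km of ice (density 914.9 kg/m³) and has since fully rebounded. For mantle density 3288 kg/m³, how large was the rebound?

0.943 km

Removing the load lets mantle flow back in; uplift u satisfies ρ_ice t = ρ_m u.
u = t ρ_ice/ρ_m = 3.39 km × 914.9/3288 = 0.943 km.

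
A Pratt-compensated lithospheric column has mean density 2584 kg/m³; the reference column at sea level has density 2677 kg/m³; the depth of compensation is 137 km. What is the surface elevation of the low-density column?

ρ_ref D = ρ (D + h) → h = D (ρ_ref − ρ)/ρ.
h = 137 km × (2677 − 2584)/2584 = 4.93 km.

4.93 km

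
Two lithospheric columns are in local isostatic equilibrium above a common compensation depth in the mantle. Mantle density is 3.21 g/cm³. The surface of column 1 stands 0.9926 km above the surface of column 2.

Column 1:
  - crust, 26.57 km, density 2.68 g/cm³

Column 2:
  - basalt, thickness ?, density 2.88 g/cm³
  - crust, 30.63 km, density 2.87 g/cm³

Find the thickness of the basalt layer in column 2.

Take the compensation level at the base of the deeper column (depth z_c below the surface of column 1) and equate Σ ρ_i t_i down to z_c; mantle fills any gap and the z_c terms cancel.
Column 1: 26.57×2.68 + (z_c − 26.57)×3.21
Column 2: 0.9926×0 + x×2.88 + 30.63×2.87 + (z_c − 0.9926 − 30.63 − x)×3.21
The z_c×3.21 term appears on both sides and cancels. Collect the known terms of each column as K = Σ(ρt)_known − 3.21 × (depth of known layers): K_1 = 71.2076 − 3.21×26.57 = −14.0821; K_2 = 87.9081 − 3.21×(0.9926 + 30.63) = −13.600446.
Balance: K_1 = K_2 − x×(3.21 − 2.88), so x = (K_2 − K_1)/(3.21 − 2.88) = 0.481654/0.33 = 1.46 km.

1.46 km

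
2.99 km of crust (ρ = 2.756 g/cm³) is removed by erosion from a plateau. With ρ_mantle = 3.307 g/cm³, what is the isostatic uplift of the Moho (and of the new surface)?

2.49 km

Unloading: uplift u = e ρ_c/ρ_m = 2.99 km × 2.756/3.307 = 2.49 km.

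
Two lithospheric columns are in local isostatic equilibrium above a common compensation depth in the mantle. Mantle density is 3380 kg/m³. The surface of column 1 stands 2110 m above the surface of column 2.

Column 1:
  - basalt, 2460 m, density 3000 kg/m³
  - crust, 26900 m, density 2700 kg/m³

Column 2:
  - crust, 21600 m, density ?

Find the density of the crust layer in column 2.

2820 kg/m³

Take the compensation level at the base of the deeper column (depth z_c below the surface of column 1) and equate Σ ρ_i t_i down to z_c; mantle fills any gap and the z_c terms cancel.
Column 1: 2460×3000 + 26900×2700 + (z_c − 29360)×3380
Column 2: 2110×0 + 21600×ρ + (z_c − 2110 − 21600)×3380
The z_c×3380 term appears on both sides and cancels. Collect the known terms of each column as K = Σ(ρt)_known − 3380 × (depth of known layers): K_1 = 80010000 − 3380×29360 = −19226800; K_2 = 0 − 3380×(2110 + 21600) = −80139800.
Balance: K_1 = K_2 + 21600×ρ, so ρ = (K_1 − K_2)/21600 = 60913000/21600 = 2820 kg/m³.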